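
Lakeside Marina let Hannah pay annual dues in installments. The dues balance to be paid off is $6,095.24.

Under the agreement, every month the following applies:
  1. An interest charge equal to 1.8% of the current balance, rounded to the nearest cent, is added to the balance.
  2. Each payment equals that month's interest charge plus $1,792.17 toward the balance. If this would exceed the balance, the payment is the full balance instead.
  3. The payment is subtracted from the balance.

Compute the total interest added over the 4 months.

$245.31

# | Opening | Interest | Payment | End bal
1 | $6,095.24 | $109.71 | $1,901.88 | $4,303.07
2 | $4,303.07 | $77.46 | $1,869.63 | $2,510.90
3 | $2,510.90 | $45.20 | $1,837.37 | $718.73
4 | $718.73 | $12.94 | $731.67 | $0.00
Total interest: $109.71 + $77.46 + $45.20 + $12.94 = $245.31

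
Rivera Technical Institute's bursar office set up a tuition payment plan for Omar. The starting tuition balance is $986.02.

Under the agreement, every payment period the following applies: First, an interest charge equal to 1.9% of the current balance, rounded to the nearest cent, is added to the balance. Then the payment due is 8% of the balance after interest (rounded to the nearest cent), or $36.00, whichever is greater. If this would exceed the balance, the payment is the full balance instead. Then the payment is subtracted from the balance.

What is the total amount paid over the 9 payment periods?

$566.58

Payment period 1: $986.02 +$18.73 interest = $1,004.75; pay $80.38 → $924.37
Payment period 2: $924.37 +$17.56 interest = $941.93; pay $75.35 → $866.58
Payment period 3: $866.58 +$16.47 interest = $883.05; pay $70.64 → $812.41
Payment period 4: $812.41 +$15.44 interest = $827.85; pay $66.23 → $761.62
Payment period 5: $761.62 +$14.47 interest = $776.09; pay $62.09 → $714.00
Payment period 6: $714.00 +$13.57 interest = $727.57; pay $58.21 → $669.36
Payment period 7: $669.36 +$12.72 interest = $682.08; pay $54.57 → $627.51
Payment period 8: $627.51 +$11.92 interest = $639.43; pay $51.15 → $588.28
Payment period 9: $588.28 +$11.18 interest = $599.46; pay $47.96 → $551.50
Total paid: $566.58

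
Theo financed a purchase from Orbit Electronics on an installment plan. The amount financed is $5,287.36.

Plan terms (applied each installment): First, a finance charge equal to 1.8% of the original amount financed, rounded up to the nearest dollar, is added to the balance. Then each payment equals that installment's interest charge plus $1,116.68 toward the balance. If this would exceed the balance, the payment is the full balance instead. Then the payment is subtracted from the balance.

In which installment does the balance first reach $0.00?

# | Opening | Interest | Payment | End bal
1 | $5,287.36 | $96.00 | $1,212.68 | $4,170.68
2 | $4,170.68 | $96.00 | $1,212.68 | $3,054.00
3 | $3,054.00 | $96.00 | $1,212.68 | $1,937.32
4 | $1,937.32 | $96.00 | $1,212.68 | $820.64
5 | $820.64 | $96.00 | $916.64 | $0.00
Balance reaches $0.00 in installment 5.

5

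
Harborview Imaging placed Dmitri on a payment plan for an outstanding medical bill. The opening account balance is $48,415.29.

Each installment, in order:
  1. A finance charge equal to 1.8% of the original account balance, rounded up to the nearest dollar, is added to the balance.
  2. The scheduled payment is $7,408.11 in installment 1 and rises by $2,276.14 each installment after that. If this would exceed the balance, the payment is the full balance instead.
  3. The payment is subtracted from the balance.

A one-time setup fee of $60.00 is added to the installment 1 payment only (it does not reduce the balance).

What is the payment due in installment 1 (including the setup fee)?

$7,468.11

Installment 1: opening $48,415.29; interest $872.00 → $49,287.29; payment $7,408.11 (+ $60.00 fee); balance $41,879.18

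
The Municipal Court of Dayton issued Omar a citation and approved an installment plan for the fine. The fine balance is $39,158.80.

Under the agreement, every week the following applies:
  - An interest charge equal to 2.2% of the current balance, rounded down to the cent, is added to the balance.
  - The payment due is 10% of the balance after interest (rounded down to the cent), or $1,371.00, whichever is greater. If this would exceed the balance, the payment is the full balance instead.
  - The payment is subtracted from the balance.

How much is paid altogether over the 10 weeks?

Week 1: opening $39,158.80; interest $861.49 → $40,020.29; payment $4,002.02; balance $36,018.27
Week 2: opening $36,018.27; interest $792.40 → $36,810.67; payment $3,681.06; balance $33,129.61
Week 3: opening $33,129.61; interest $728.85 → $33,858.46; payment $3,385.84; balance $30,472.62
Week 4: opening $30,472.62; interest $670.39 → $31,143.01; payment $3,114.30; balance $28,028.71
Week 5: opening $28,028.71; interest $616.63 → $28,645.34; payment $2,864.53; balance $25,780.81
Week 6: opening $25,780.81; interest $567.17 → $26,347.98; payment $2,634.79; balance $23,713.19
Week 7: opening $23,713.19; interest $521.69 → $24,234.88; payment $2,423.48; balance $21,811.40
Week 8: opening $21,811.40; interest $479.85 → $22,291.25; payment $2,229.12; balance $20,062.13
Week 9: opening $20,062.13; interest $441.36 → $20,503.49; payment $2,050.34; balance $18,453.15
Week 10: opening $18,453.15; interest $405.96 → $18,859.11; payment $1,885.91; balance $16,973.20
Total paid: $28,271.39

$28,271.39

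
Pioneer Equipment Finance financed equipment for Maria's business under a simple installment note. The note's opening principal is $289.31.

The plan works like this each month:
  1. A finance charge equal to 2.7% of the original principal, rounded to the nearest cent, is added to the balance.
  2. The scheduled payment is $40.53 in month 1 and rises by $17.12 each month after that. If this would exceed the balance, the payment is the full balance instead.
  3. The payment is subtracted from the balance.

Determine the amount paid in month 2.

$57.65

# | Opening | Interest | Payment | End bal
1 | $289.31 | $7.81 | $40.53 | $256.59
2 | $256.59 | $7.81 | $57.65 | $206.75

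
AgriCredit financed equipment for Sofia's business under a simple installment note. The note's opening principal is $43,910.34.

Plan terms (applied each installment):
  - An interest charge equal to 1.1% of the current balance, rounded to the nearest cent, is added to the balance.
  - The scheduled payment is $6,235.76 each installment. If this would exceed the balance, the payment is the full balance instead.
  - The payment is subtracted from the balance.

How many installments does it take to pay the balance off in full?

Installment 1: opening $43,910.34; interest $483.01 → $44,393.35; payment $6,235.76; balance $38,157.59
Installment 2: opening $38,157.59; interest $419.73 → $38,577.32; payment $6,235.76; balance $32,341.56
Installment 3: opening $32,341.56; interest $355.76 → $32,697.32; payment $6,235.76; balance $26,461.56
Installment 4: opening $26,461.56; interest $291.08 → $26,752.64; payment $6,235.76; balance $20,516.88
Installment 5: opening $20,516.88; interest $225.69 → $20,742.57; payment $6,235.76; balance $14,506.81
Installment 6: opening $14,506.81; interest $159.57 → $14,666.38; payment $6,235.76; balance $8,430.62
Installment 7: opening $8,430.62; interest $92.74 → $8,523.36; payment $6,235.76; balance $2,287.60
Installment 8: opening $2,287.60; interest $25.16 → $2,312.76; payment $2,312.76; balance $0.00
Balance reaches $0.00 in installment 8.

8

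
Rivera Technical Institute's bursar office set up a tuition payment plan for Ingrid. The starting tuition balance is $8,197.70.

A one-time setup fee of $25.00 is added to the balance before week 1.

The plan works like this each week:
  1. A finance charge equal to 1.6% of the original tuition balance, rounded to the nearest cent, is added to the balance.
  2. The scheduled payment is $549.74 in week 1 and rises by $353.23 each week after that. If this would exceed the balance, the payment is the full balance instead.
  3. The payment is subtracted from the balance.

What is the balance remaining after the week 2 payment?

Week 1: opening $8,222.70; interest $131.16 → $8,353.86; payment $549.74; balance $7,804.12
Week 2: opening $7,804.12; interest $131.16 → $7,935.28; payment $902.97; balance $7,032.31

$7,032.31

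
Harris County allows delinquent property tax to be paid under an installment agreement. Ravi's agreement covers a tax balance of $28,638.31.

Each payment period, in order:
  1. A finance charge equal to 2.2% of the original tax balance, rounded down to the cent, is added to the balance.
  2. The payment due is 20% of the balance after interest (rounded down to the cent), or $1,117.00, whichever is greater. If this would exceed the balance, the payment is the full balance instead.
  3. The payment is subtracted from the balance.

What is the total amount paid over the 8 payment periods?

$26,776.56

Payment period 1: opening $28,638.31; interest $630.04 → $29,268.35; payment $5,853.67; balance $23,414.68
Payment period 2: opening $23,414.68; interest $630.04 → $24,044.72; payment $4,808.94; balance $19,235.78
Payment period 3: opening $19,235.78; interest $630.04 → $19,865.82; payment $3,973.16; balance $15,892.66
Payment period 4: opening $15,892.66; interest $630.04 → $16,522.70; payment $3,304.54; balance $13,218.16
Payment period 5: opening $13,218.16; interest $630.04 → $13,848.20; payment $2,769.64; balance $11,078.56
Payment period 6: opening $11,078.56; interest $630.04 → $11,708.60; payment $2,341.72; balance $9,366.88
Payment period 7: opening $9,366.88; interest $630.04 → $9,996.92; payment $1,999.38; balance $7,997.54
Payment period 8: opening $7,997.54; interest $630.04 → $8,627.58; payment $1,725.51; balance $6,902.07
Total paid: $26,776.56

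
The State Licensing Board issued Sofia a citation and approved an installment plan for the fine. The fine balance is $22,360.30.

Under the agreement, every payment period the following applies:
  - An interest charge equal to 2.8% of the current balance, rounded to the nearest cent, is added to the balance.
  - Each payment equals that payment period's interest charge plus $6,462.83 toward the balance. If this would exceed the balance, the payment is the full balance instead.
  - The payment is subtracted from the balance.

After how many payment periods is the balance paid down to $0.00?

Payment period 1: opening $22,360.30; interest $626.09 → $22,986.39; payment $7,088.92; balance $15,897.47
Payment period 2: opening $15,897.47; interest $445.13 → $16,342.60; payment $6,907.96; balance $9,434.64
Payment period 3: opening $9,434.64; interest $264.17 → $9,698.81; payment $6,727.00; balance $2,971.81
Payment period 4: opening $2,971.81; interest $83.21 → $3,055.02; payment $3,055.02; balance $0.00
Balance reaches $0.00 in payment period 4.

4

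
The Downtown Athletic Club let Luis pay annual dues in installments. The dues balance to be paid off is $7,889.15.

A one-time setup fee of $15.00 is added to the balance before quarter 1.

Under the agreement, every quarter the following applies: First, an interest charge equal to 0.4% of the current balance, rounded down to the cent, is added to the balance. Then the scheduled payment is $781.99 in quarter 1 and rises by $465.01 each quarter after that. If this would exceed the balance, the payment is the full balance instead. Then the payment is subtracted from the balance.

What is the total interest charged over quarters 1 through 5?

Quarter 1: opening $7,904.15; interest $31.61 → $7,935.76; payment $781.99; balance $7,153.77
Quarter 2: opening $7,153.77; interest $28.61 → $7,182.38; payment $1,247.00; balance $5,935.38
Quarter 3: opening $5,935.38; interest $23.74 → $5,959.12; payment $1,712.01; balance $4,247.11
Quarter 4: opening $4,247.11; interest $16.98 → $4,264.09; payment $2,177.02; balance $2,087.07
Quarter 5: opening $2,087.07; interest $8.34 → $2,095.41; payment $2,095.41; balance $0.00
Total interest: $31.61 + $28.61 + $23.74 + $16.98 + $8.34 = $109.28

$109.28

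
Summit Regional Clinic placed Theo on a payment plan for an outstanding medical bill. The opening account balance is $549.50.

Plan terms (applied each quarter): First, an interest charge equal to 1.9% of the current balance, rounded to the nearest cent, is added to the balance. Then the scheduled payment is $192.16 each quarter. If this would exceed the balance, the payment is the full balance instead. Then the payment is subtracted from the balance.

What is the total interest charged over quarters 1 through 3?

Quarter 1: opening $549.50; interest $10.44 → $559.94; payment $192.16; balance $367.78
Quarter 2: opening $367.78; interest $6.99 → $374.77; payment $192.16; balance $182.61
Quarter 3: opening $182.61; interest $3.47 → $186.08; payment $186.08; balance $0.00
Total interest: $10.44 + $6.99 + $3.47 = $20.90

$20.90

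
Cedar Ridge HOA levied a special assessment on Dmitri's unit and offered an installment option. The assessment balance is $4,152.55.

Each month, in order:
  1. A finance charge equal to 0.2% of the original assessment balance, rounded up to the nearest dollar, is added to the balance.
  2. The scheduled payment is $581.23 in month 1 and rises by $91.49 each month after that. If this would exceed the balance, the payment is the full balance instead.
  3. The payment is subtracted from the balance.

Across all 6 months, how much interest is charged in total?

Month 1: opening $4,152.55; interest $9.00 → $4,161.55; payment $581.23; balance $3,580.32
Month 2: opening $3,580.32; interest $9.00 → $3,589.32; payment $672.72; balance $2,916.60
Month 3: opening $2,916.60; interest $9.00 → $2,925.60; payment $764.21; balance $2,161.39
Month 4: opening $2,161.39; interest $9.00 → $2,170.39; payment $855.70; balance $1,314.69
Month 5: opening $1,314.69; interest $9.00 → $1,323.69; payment $947.19; balance $376.50
Month 6: opening $376.50; interest $9.00 → $385.50; payment $385.50; balance $0.00
Total interest: $9.00 + $9.00 + $9.00 + $9.00 + $9.00 + $9.00 = $54.00

$54.00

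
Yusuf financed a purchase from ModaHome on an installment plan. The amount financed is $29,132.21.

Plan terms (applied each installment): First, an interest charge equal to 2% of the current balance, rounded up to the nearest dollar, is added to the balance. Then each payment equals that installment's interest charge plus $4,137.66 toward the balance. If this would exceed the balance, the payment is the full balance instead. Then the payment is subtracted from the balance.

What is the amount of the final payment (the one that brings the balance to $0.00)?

Installment 1: opening $29,132.21; interest $583.00 → $29,715.21; payment $4,720.66; balance $24,994.55
Installment 2: opening $24,994.55; interest $500.00 → $25,494.55; payment $4,637.66; balance $20,856.89
Installment 3: opening $20,856.89; interest $418.00 → $21,274.89; payment $4,555.66; balance $16,719.23
Installment 4: opening $16,719.23; interest $335.00 → $17,054.23; payment $4,472.66; balance $12,581.57
Installment 5: opening $12,581.57; interest $252.00 → $12,833.57; payment $4,389.66; balance $8,443.91
Installment 6: opening $8,443.91; interest $169.00 → $8,612.91; payment $4,306.66; balance $4,306.25
Installment 7: opening $4,306.25; interest $87.00 → $4,393.25; payment $4,224.66; balance $168.59
Installment 8: opening $168.59; interest $4.00 → $172.59; payment $172.59; balance $0.00

$172.59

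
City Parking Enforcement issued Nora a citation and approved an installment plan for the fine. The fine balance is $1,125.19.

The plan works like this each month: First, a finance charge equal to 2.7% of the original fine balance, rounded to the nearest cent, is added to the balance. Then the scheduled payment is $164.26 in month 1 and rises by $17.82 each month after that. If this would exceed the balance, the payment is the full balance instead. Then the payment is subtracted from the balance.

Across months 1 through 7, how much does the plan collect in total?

$1,337.85

Month 1: $1,125.19 +$30.38 interest = $1,155.57; pay $164.26 → $991.31
Month 2: $991.31 +$30.38 interest = $1,021.69; pay $182.08 → $839.61
Month 3: $839.61 +$30.38 interest = $869.99; pay $199.90 → $670.09
Month 4: $670.09 +$30.38 interest = $700.47; pay $217.72 → $482.75
Month 5: $482.75 +$30.38 interest = $513.13; pay $235.54 → $277.59
Month 6: $277.59 +$30.38 interest = $307.97; pay $253.36 → $54.61
Month 7: $54.61 +$30.38 interest = $84.99; pay $84.99 → $0.00
Total paid: $1,337.85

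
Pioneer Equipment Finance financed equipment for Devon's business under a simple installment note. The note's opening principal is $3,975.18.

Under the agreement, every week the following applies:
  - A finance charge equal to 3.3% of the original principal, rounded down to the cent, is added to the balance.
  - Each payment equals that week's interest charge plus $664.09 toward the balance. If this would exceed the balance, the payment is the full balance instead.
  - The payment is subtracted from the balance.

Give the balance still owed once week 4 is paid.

# | Opening | Interest | Payment | End bal
1 | $3,975.18 | $131.18 | $795.27 | $3,311.09
2 | $3,311.09 | $131.18 | $795.27 | $2,647.00
3 | $2,647.00 | $131.18 | $795.27 | $1,982.91
4 | $1,982.91 | $131.18 | $795.27 | $1,318.82

$1,318.82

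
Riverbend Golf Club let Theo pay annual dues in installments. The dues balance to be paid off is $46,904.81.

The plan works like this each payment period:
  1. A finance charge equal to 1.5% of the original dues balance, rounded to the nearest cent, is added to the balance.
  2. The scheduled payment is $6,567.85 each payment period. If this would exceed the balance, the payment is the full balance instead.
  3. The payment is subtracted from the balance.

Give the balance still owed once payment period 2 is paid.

$35,176.25

Payment period 1: $46,904.81 +$703.57 interest = $47,608.38; pay $6,567.85 → $41,040.53
Payment period 2: $41,040.53 +$703.57 interest = $41,744.10; pay $6,567.85 → $35,176.25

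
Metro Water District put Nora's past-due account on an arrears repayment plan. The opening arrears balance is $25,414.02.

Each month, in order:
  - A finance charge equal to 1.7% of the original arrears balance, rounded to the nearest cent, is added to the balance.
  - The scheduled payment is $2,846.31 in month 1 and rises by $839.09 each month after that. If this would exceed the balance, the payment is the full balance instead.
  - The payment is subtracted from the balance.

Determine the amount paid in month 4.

Month 1: $25,414.02 +$432.04 interest = $25,846.06; pay $2,846.31 → $22,999.75
Month 2: $22,999.75 +$432.04 interest = $23,431.79; pay $3,685.40 → $19,746.39
Month 3: $19,746.39 +$432.04 interest = $20,178.43; pay $4,524.49 → $15,653.94
Month 4: $15,653.94 +$432.04 interest = $16,085.98; pay $5,363.58 → $10,722.40

$5,363.58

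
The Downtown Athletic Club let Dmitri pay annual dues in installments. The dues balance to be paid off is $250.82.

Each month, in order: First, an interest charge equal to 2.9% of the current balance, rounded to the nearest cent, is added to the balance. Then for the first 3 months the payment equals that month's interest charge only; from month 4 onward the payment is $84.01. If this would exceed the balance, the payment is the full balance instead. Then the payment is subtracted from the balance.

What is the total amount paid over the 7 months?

Month 1: $250.82 +$7.27 interest = $258.09; pay $7.27 → $250.82
Month 2: $250.82 +$7.27 interest = $258.09; pay $7.27 → $250.82
Month 3: $250.82 +$7.27 interest = $258.09; pay $7.27 → $250.82
Month 4: $250.82 +$7.27 interest = $258.09; pay $84.01 → $174.08
Month 5: $174.08 +$5.05 interest = $179.13; pay $84.01 → $95.12
Month 6: $95.12 +$2.76 interest = $97.88; pay $84.01 → $13.87
Month 7: $13.87 +$0.40 interest = $14.27; pay $14.27 → $0.00
Total paid: $288.11

$288.11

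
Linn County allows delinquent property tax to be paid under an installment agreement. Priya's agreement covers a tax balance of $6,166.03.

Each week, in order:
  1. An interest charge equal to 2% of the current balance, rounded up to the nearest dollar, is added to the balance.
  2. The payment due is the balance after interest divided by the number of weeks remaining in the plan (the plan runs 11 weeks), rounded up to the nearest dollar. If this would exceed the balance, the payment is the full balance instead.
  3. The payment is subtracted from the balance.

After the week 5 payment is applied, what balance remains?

$3,713.03

Week 1: opening $6,166.03; interest $124.00 → $6,290.03; payment $572.00; balance $5,718.03
Week 2: opening $5,718.03; interest $115.00 → $5,833.03; payment $584.00; balance $5,249.03
Week 3: opening $5,249.03; interest $105.00 → $5,354.03; payment $595.00; balance $4,759.03
Week 4: opening $4,759.03; interest $96.00 → $4,855.03; payment $607.00; balance $4,248.03
Week 5: opening $4,248.03; interest $85.00 → $4,333.03; payment $620.00; balance $3,713.03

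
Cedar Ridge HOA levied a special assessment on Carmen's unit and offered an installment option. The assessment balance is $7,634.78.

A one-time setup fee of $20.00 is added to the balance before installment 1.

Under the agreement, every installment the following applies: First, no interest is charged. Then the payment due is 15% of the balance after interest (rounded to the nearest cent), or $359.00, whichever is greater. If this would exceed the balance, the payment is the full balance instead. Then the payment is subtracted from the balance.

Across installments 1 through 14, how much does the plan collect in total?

$7,654.78

Installment 1: $7,654.78 − $1,148.22 → $6,506.56
Installment 2: $6,506.56 − $975.98 → $5,530.58
Installment 3: $5,530.58 − $829.59 → $4,700.99
Installment 4: $4,700.99 − $705.15 → $3,995.84
Installment 5: $3,995.84 − $599.38 → $3,396.46
Installment 6: $3,396.46 − $509.47 → $2,886.99
Installment 7: $2,886.99 − $433.05 → $2,453.94
Installment 8: $2,453.94 − $368.09 → $2,085.85
Installment 9: $2,085.85 − $359.00 → $1,726.85
Installment 10: $1,726.85 − $359.00 → $1,367.85
Installment 11: $1,367.85 − $359.00 → $1,008.85
Installment 12: $1,008.85 − $359.00 → $649.85
Installment 13: $649.85 − $359.00 → $290.85
Installment 14: $290.85 − $290.85 → $0.00
Total paid: $7,654.78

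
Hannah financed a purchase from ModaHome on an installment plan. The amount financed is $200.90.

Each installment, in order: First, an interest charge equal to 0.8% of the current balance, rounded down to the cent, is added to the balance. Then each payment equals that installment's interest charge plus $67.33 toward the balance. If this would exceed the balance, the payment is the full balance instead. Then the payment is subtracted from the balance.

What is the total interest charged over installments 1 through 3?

Installment 1: $200.90 +$1.60 interest = $202.50; pay $68.93 → $133.57
Installment 2: $133.57 +$1.06 interest = $134.63; pay $68.39 → $66.24
Installment 3: $66.24 +$0.52 interest = $66.76; pay $66.76 → $0.00
Total interest: $1.60 + $1.06 + $0.52 = $3.18

$3.18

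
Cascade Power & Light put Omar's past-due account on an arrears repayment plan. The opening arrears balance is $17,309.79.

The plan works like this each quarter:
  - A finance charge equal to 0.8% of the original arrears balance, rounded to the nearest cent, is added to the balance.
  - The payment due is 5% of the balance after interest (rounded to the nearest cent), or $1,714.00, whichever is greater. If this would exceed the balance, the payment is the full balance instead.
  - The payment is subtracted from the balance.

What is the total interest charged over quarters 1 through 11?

Quarter 1: opening $17,309.79; interest $138.48 → $17,448.27; payment $1,714.00; balance $15,734.27
Quarter 2: opening $15,734.27; interest $138.48 → $15,872.75; payment $1,714.00; balance $14,158.75
Quarter 3: opening $14,158.75; interest $138.48 → $14,297.23; payment $1,714.00; balance $12,583.23
Quarter 4: opening $12,583.23; interest $138.48 → $12,721.71; payment $1,714.00; balance $11,007.71
Quarter 5: opening $11,007.71; interest $138.48 → $11,146.19; payment $1,714.00; balance $9,432.19
Quarter 6: opening $9,432.19; interest $138.48 → $9,570.67; payment $1,714.00; balance $7,856.67
Quarter 7: opening $7,856.67; interest $138.48 → $7,995.15; payment $1,714.00; balance $6,281.15
Quarter 8: opening $6,281.15; interest $138.48 → $6,419.63; payment $1,714.00; balance $4,705.63
Quarter 9: opening $4,705.63; interest $138.48 → $4,844.11; payment $1,714.00; balance $3,130.11
Quarter 10: opening $3,130.11; interest $138.48 → $3,268.59; payment $1,714.00; balance $1,554.59
Quarter 11: opening $1,554.59; interest $138.48 → $1,693.07; payment $1,693.07; balance $0.00
Total interest: $138.48 + $138.48 + $138.48 + $138.48 + $138.48 + $138.48 + $138.48 + $138.48 + $138.48 + $138.48 + $138.48 = $1,523.28

$1,523.28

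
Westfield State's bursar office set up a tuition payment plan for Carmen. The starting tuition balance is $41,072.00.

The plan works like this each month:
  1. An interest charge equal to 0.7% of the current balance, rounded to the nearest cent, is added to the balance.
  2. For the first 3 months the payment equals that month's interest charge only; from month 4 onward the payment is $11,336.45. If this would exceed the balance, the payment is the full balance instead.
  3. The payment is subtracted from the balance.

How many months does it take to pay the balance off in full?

Month 1: $41,072.00 +$287.50 interest = $41,359.50; pay $287.50 → $41,072.00
Month 2: $41,072.00 +$287.50 interest = $41,359.50; pay $287.50 → $41,072.00
Month 3: $41,072.00 +$287.50 interest = $41,359.50; pay $287.50 → $41,072.00
Month 4: $41,072.00 +$287.50 interest = $41,359.50; pay $11,336.45 → $30,023.05
Month 5: $30,023.05 +$210.16 interest = $30,233.21; pay $11,336.45 → $18,896.76
Month 6: $18,896.76 +$132.28 interest = $19,029.04; pay $11,336.45 → $7,692.59
Month 7: $7,692.59 +$53.85 interest = $7,746.44; pay $7,746.44 → $0.00
Balance reaches $0.00 in month 7.

7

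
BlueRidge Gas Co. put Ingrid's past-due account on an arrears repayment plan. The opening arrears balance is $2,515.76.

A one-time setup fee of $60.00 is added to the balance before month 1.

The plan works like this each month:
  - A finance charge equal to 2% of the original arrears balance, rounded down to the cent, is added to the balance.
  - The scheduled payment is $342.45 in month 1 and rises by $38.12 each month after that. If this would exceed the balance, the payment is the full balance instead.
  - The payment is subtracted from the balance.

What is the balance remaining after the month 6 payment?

Month 1: opening $2,575.76; interest $50.31 → $2,626.07; payment $342.45; balance $2,283.62
Month 2: opening $2,283.62; interest $50.31 → $2,333.93; payment $380.57; balance $1,953.36
Month 3: opening $1,953.36; interest $50.31 → $2,003.67; payment $418.69; balance $1,584.98
Month 4: opening $1,584.98; interest $50.31 → $1,635.29; payment $456.81; balance $1,178.48
Month 5: opening $1,178.48; interest $50.31 → $1,228.79; payment $494.93; balance $733.86
Month 6: opening $733.86; interest $50.31 → $784.17; payment $533.05; balance $251.12

$251.12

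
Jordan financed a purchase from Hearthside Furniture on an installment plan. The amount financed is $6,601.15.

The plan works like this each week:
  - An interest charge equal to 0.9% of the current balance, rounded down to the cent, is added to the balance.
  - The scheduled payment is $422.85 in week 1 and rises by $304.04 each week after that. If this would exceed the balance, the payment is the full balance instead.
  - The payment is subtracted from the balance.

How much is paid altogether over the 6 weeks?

$6,852.83

# | Opening | Interest | Payment | End bal
1 | $6,601.15 | $59.41 | $422.85 | $6,237.71
2 | $6,237.71 | $56.13 | $726.89 | $5,566.95
3 | $5,566.95 | $50.10 | $1,030.93 | $4,586.12
4 | $4,586.12 | $41.27 | $1,334.97 | $3,292.42
5 | $3,292.42 | $29.63 | $1,639.01 | $1,683.04
6 | $1,683.04 | $15.14 | $1,698.18 | $0.00
Total paid: $6,852.83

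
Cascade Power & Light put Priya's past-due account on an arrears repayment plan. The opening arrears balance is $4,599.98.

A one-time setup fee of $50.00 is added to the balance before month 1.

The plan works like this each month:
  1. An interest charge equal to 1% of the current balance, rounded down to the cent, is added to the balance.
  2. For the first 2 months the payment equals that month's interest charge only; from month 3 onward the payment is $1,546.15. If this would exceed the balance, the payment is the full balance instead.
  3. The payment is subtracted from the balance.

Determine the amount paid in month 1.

# | Opening | Interest | Payment | End bal
1 | $4,649.98 | $46.49 | $46.49 | $4,649.98

$46.49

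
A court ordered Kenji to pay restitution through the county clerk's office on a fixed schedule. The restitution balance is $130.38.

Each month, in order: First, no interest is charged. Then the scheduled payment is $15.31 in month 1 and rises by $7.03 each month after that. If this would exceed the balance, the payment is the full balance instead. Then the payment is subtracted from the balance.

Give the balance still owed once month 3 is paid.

$63.36

Month 1: $130.38 − $15.31 → $115.07
Month 2: $115.07 − $22.34 → $92.73
Month 3: $92.73 − $29.37 → $63.36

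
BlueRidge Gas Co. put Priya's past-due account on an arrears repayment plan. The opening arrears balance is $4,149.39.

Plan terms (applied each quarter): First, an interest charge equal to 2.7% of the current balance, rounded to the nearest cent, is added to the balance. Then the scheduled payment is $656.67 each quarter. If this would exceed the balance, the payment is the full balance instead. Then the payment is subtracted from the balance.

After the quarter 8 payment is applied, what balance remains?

Quarter 1: $4,149.39 +$112.03 interest = $4,261.42; pay $656.67 → $3,604.75
Quarter 2: $3,604.75 +$97.33 interest = $3,702.08; pay $656.67 → $3,045.41
Quarter 3: $3,045.41 +$82.23 interest = $3,127.64; pay $656.67 → $2,470.97
Quarter 4: $2,470.97 +$66.72 interest = $2,537.69; pay $656.67 → $1,881.02
Quarter 5: $1,881.02 +$50.79 interest = $1,931.81; pay $656.67 → $1,275.14
Quarter 6: $1,275.14 +$34.43 interest = $1,309.57; pay $656.67 → $652.90
Quarter 7: $652.90 +$17.63 interest = $670.53; pay $656.67 → $13.86
Quarter 8: $13.86 +$0.37 interest = $14.23; pay $14.23 → $0.00

$0.00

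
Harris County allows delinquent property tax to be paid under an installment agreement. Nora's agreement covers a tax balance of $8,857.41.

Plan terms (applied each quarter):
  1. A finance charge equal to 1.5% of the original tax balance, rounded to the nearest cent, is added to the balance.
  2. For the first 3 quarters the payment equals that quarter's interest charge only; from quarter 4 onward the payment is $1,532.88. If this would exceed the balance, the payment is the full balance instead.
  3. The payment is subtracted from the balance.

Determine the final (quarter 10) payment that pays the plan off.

Quarter 1: $8,857.41 +$132.86 interest = $8,990.27; pay $132.86 → $8,857.41
Quarter 2: $8,857.41 +$132.86 interest = $8,990.27; pay $132.86 → $8,857.41
Quarter 3: $8,857.41 +$132.86 interest = $8,990.27; pay $132.86 → $8,857.41
Quarter 4: $8,857.41 +$132.86 interest = $8,990.27; pay $1,532.88 → $7,457.39
Quarter 5: $7,457.39 +$132.86 interest = $7,590.25; pay $1,532.88 → $6,057.37
Quarter 6: $6,057.37 +$132.86 interest = $6,190.23; pay $1,532.88 → $4,657.35
Quarter 7: $4,657.35 +$132.86 interest = $4,790.21; pay $1,532.88 → $3,257.33
Quarter 8: $3,257.33 +$132.86 interest = $3,390.19; pay $1,532.88 → $1,857.31
Quarter 9: $1,857.31 +$132.86 interest = $1,990.17; pay $1,532.88 → $457.29
Quarter 10: $457.29 +$132.86 interest = $590.15; pay $590.15 → $0.00

$590.15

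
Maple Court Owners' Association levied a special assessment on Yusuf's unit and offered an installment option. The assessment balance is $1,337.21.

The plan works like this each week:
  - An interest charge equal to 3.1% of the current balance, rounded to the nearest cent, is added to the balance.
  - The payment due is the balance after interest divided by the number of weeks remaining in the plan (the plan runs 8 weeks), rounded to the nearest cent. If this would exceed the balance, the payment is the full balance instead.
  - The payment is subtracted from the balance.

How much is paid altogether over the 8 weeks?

$1,537.90

Week 1: opening $1,337.21; interest $41.45 → $1,378.66; payment $172.33; balance $1,206.33
Week 2: opening $1,206.33; interest $37.40 → $1,243.73; payment $177.68; balance $1,066.05
Week 3: opening $1,066.05; interest $33.05 → $1,099.10; payment $183.18; balance $915.92
Week 4: opening $915.92; interest $28.39 → $944.31; payment $188.86; balance $755.45
Week 5: opening $755.45; interest $23.42 → $778.87; payment $194.72; balance $584.15
Week 6: opening $584.15; interest $18.11 → $602.26; payment $200.75; balance $401.51
Week 7: opening $401.51; interest $12.45 → $413.96; payment $206.98; balance $206.98
Week 8: opening $206.98; interest $6.42 → $213.40; payment $213.40; balance $0.00
Total paid: $1,537.90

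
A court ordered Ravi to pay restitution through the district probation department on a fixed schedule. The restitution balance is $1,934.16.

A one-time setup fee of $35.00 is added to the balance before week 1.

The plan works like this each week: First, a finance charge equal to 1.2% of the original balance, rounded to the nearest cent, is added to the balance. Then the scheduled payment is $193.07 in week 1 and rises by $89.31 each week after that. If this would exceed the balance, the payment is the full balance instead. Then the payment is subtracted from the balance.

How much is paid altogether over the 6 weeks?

Week 1: opening $1,969.16; interest $23.21 → $1,992.37; payment $193.07; balance $1,799.30
Week 2: opening $1,799.30; interest $23.21 → $1,822.51; payment $282.38; balance $1,540.13
Week 3: opening $1,540.13; interest $23.21 → $1,563.34; payment $371.69; balance $1,191.65
Week 4: opening $1,191.65; interest $23.21 → $1,214.86; payment $461.00; balance $753.86
Week 5: opening $753.86; interest $23.21 → $777.07; payment $550.31; balance $226.76
Week 6: opening $226.76; interest $23.21 → $249.97; payment $249.97; balance $0.00
Total paid: $2,108.42

$2,108.42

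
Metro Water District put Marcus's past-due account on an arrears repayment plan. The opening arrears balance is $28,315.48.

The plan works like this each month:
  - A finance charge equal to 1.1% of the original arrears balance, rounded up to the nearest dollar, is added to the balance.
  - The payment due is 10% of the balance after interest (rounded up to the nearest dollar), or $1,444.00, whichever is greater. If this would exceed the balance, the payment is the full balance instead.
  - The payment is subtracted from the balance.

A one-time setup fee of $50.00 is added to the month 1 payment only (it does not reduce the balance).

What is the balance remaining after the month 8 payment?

$13,785.48

Month 1: $28,315.48 +$312.00 interest = $28,627.48; pay $2,863.00 (+ $50.00 fee) → $25,764.48
Month 2: $25,764.48 +$312.00 interest = $26,076.48; pay $2,608.00 → $23,468.48
Month 3: $23,468.48 +$312.00 interest = $23,780.48; pay $2,379.00 → $21,401.48
Month 4: $21,401.48 +$312.00 interest = $21,713.48; pay $2,172.00 → $19,541.48
Month 5: $19,541.48 +$312.00 interest = $19,853.48; pay $1,986.00 → $17,867.48
Month 6: $17,867.48 +$312.00 interest = $18,179.48; pay $1,818.00 → $16,361.48
Month 7: $16,361.48 +$312.00 interest = $16,673.48; pay $1,668.00 → $15,005.48
Month 8: $15,005.48 +$312.00 interest = $15,317.48; pay $1,532.00 → $13,785.48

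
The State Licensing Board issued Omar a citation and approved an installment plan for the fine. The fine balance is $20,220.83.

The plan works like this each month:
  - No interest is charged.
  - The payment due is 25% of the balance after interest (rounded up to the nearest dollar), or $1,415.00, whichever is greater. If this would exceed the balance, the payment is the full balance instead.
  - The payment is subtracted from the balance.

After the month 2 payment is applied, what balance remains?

$11,372.83

Month 1: $20,220.83 − $5,056.00 → $15,164.83
Month 2: $15,164.83 − $3,792.00 → $11,372.83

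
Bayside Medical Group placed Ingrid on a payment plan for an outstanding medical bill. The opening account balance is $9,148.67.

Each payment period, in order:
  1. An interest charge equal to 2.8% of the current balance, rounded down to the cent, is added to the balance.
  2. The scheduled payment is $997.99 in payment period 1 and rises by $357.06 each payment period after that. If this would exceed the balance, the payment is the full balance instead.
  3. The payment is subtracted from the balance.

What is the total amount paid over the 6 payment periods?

$10,157.97

Payment period 1: opening $9,148.67; interest $256.16 → $9,404.83; payment $997.99; balance $8,406.84
Payment period 2: opening $8,406.84; interest $235.39 → $8,642.23; payment $1,355.05; balance $7,287.18
Payment period 3: opening $7,287.18; interest $204.04 → $7,491.22; payment $1,712.11; balance $5,779.11
Payment period 4: opening $5,779.11; interest $161.81 → $5,940.92; payment $2,069.17; balance $3,871.75
Payment period 5: opening $3,871.75; interest $108.40 → $3,980.15; payment $2,426.23; balance $1,553.92
Payment period 6: opening $1,553.92; interest $43.50 → $1,597.42; payment $1,597.42; balance $0.00
Total paid: $10,157.97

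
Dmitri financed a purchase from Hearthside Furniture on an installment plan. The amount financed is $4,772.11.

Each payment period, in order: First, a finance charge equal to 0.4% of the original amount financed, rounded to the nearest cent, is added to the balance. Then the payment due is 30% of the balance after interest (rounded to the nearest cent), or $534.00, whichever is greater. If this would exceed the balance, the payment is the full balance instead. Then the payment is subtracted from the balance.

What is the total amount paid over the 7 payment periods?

$4,905.74

Payment period 1: opening $4,772.11; interest $19.09 → $4,791.20; payment $1,437.36; balance $3,353.84
Payment period 2: opening $3,353.84; interest $19.09 → $3,372.93; payment $1,011.88; balance $2,361.05
Payment period 3: opening $2,361.05; interest $19.09 → $2,380.14; payment $714.04; balance $1,666.10
Payment period 4: opening $1,666.10; interest $19.09 → $1,685.19; payment $534.00; balance $1,151.19
Payment period 5: opening $1,151.19; interest $19.09 → $1,170.28; payment $534.00; balance $636.28
Payment period 6: opening $636.28; interest $19.09 → $655.37; payment $534.00; balance $121.37
Payment period 7: opening $121.37; interest $19.09 → $140.46; payment $140.46; balance $0.00
Total paid: $4,905.74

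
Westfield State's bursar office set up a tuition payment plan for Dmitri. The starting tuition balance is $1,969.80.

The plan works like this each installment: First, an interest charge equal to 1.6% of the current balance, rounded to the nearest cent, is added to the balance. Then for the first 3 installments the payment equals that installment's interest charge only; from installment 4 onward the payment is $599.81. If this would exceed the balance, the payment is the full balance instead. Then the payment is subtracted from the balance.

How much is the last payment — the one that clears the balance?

$241.30

Installment 1: opening $1,969.80; interest $31.52 → $2,001.32; payment $31.52; balance $1,969.80
Installment 2: opening $1,969.80; interest $31.52 → $2,001.32; payment $31.52; balance $1,969.80
Installment 3: opening $1,969.80; interest $31.52 → $2,001.32; payment $31.52; balance $1,969.80
Installment 4: opening $1,969.80; interest $31.52 → $2,001.32; payment $599.81; balance $1,401.51
Installment 5: opening $1,401.51; interest $22.42 → $1,423.93; payment $599.81; balance $824.12
Installment 6: opening $824.12; interest $13.19 → $837.31; payment $599.81; balance $237.50
Installment 7: opening $237.50; interest $3.80 → $241.30; payment $241.30; balance $0.00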